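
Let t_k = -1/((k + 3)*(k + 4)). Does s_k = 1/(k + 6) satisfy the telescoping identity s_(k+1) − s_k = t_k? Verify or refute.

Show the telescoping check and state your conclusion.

Invalid: residual 6*(k + 5)/(k**4 + 20*k**3 + 145*k**2 + 450*k + 504) ≠ 0.

s_(k+1) = 1/(k + 7)
s_(k+1) − s_k = -1/((k + 6)*(k + 7))
(s_(k+1) − s_k) − t_k = 6*(k + 5)/(k**4 + 20*k**3 + 145*k**2 + 450*k + 504)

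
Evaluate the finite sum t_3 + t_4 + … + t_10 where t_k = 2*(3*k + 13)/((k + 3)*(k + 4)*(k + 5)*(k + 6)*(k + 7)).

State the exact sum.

Σ = 211/51408

The ratio is (k + 3)*(3*k + 16)/((k + 8)*(3*k + 13)).
Take A(k)=k + 3, B(k)=k + 8, C(k)=k + 13/3.
f must satisfy (k + 3)·f(k+1) − (k + 7)·f(k) = k + 13/3.
Bound: deg f ≤ 4.
Solve for f: f(k) = k*(k + 4)*(k**2 + 14*k + 63)/270 (degree 4 ≤ 4).
So s_k = (B(k−1)f/C)·t_k = (k*(k + 4)*(k + 7)*(k**2 + 14*k + 63)/(90*(3*k + 13)))·t_k = k*(k**2 + 14*k + 63)/(45*(k**3 + 14*k**2 + 63*k + 90)).
Check: Δs_k = 2*(3*k + 13)/(k**5 + 25*k**4 + 245*k**3 + 1175*k**2 + 2754*k + 2520). ✓
Telescoping: Σ = s_(11) − s_(3) = 1859/85680 − (19/1080) = 211/51408.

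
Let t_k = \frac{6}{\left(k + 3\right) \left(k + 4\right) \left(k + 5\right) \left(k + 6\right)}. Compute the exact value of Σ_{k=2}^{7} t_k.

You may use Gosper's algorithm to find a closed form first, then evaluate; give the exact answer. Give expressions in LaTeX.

Ratio r(k) = (k + 3)/(k + 7).
Factor: A=k + 3; B=k + 7; C=1.
Set up (k + 3)·f(k+1) − (k + 6)·f(k) − (1) = 0.
Bound: deg f ≤ 3.
Solve for f: f(k) = k*(k**2 + 12*k + 47)/180 (degree 3 ≤ 3).
Get s_k = R·t_k = k*(k**2 + 12*k + 47)/(30*(k + 3)*(k + 4)*(k + 5)) with R(k) = B(k−1)f(k)/C(k) = k*(k + 6)*(k**2 + 12*k + 47)/180.
Check: Δs_k = 6/(k**4 + 18*k**3 + 119*k**2 + 342*k + 360). ✓
Σ_(k=2)^(7) t_k = s_(8) − s_(2) = 23/715 − (1/42) = 251/30030.

Σ = 251/30030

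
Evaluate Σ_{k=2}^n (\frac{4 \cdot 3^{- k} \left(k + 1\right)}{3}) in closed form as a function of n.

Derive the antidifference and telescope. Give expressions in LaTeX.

S(n) = 3^{- n - 2} \left(7 \cdot 3^{n} - 6 n - 15\right)

Step 1: r(k) = (k + 2)/(3*(k + 1)).
Gosper form: A/B · C(k+1)/C(k) with A=1/3, B=1, C=k + 1.
Key eq: (1/3)·f(k+1) = (1)·f(k) + (k + 1).
d = 1 from the (0,0,1) case.
Solve for f: f(k) = -3*(2*k + 3)/4 (degree 1 ≤ 1).
Then R = B(k−1)f/C = -3*(2*k + 3)/(4*(k + 1)), so s_k = R(k)·t_k = (-2*k - 3)/3**k.
s_(k+1) − s_k = 4*(k + 1)/(3*3**k) = t_k.
Σ_(k=2)^n t_k = s_(n+1) − s_(2) = (3**(-n - 1)*(-2*n - 5)) − (-7/9), i.e. 3**(-n - 2)*(7*3**n - 6*n - 15).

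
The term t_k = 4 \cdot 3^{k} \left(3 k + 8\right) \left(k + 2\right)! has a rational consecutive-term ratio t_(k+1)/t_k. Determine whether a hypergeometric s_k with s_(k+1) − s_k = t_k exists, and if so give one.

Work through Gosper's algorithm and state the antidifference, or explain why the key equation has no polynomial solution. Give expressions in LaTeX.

s_k = 4 \cdot 3^{k} \left(k + 2\right)!

Step 1: r(k) = 3*(k + 3)*(3*k + 11)/(3*k + 8).
Gosper form: A/B · C(k+1)/C(k) with A=3*k + 9, B=1, C=k + 8/3.
Set up (3*k + 9)·f(k+1) − (1)·f(k) − (k + 8/3) = 0.
From deg A=1, deg B=0, deg C=1: d=0.
Match coefficients ⇒ f(k) = 1/3.
Certificate R = B(k−1)f/C = 1/(3*k + 8) gives s_k = 4*3**k*factorial(k + 2).
s_(k+1) − s_k = 4*3**k*(3*k + 8)*factorial(k + 2) = t_k.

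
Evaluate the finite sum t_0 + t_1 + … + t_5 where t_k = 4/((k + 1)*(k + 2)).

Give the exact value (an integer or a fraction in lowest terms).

r(k) = (k + 1)/(k + 3) after simplifying.
Take A(k)=k + 1, B(k)=k + 3, C(k)=1.
Key eq: (k + 1)·f(k+1) = (k + 2)·f(k) + (1).
From deg A=1, deg B=1, deg C=0: d=1.
Coefficient equations give f(k) = k.
Then R = B(k−1)f/C = k*(k + 2), so s_k = R(k)·t_k = 4*k/(k + 1).
Δs = 4/(k**2 + 3*k + 2), as required.
Telescoping: Σ = s_(6) − s_(0) = 24/7 − (0) = 24/7.

Σ = 24/7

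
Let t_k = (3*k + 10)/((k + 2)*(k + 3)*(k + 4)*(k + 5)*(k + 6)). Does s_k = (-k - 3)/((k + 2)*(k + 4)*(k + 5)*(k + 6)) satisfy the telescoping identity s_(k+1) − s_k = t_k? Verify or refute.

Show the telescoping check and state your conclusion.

Invalid: residual 3*(-4*k - 13)/(k**6 + 27*k**5 + 295*k**4 + 1665*k**3 + 5104*k**2 + 8028*k + 5040) ≠ 0.

s_(k+1) = (-k - 4)/((k + 3)*(k + 5)*(k + 6)*(k + 7))
s_(k+1) − s_k = (-(k + 2)*(k + 4)**2 + (k + 3)**2*(k + 7))/((k + 2)*(k + 3)*(k + 4)*(k + 5)*(k + 6)*(k + 7))
(s_(k+1) − s_k) − t_k = 3*(-4*k - 13)/(k**6 + 27*k**5 + 295*k**4 + 1665*k**3 + 5104*k**2 + 8028*k + 5040)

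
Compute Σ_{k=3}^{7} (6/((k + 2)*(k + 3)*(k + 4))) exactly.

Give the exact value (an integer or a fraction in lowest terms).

Σ = 4/55

Compute t_(k+1)/t_k: get (k + 2)/(k + 5).
A = k + 2, B = k + 5, C = 1.
Key eq: (k + 2)·f(k+1) = (k + 4)·f(k) + (1).
From deg A=1, deg B=1, deg C=0: d=2.
Match coefficients ⇒ f(k) = k*(k + 5)/12.
Get s_k = R·t_k = k*(k + 5)/(2*(k + 2)*(k + 3)) with R(k) = B(k−1)f(k)/C(k) = k*(k + 4)*(k + 5)/12.
Verify: 6/(k**3 + 9*k**2 + 26*k + 24) matches t_k.
Sum = s_(8) − s_(3); s_(8) = 26/55, s_(3) = 2/5 ⇒ 4/55.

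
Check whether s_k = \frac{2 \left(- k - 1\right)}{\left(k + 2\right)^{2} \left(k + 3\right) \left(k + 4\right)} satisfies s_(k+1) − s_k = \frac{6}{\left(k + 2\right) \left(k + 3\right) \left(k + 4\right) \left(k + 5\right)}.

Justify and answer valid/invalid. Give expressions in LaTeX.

Invalid: residual \frac{2 \left(- 4 k - 11\right)}{k^{6} + 19 k^{5} + 147 k^{4} + 593 k^{3} + 1316 k^{2} + 1524 k + 720} ≠ 0.

s_(k+1) = 2*(-k - 2)/((k + 3)**2*(k + 4)*(k + 5))
s_(k+1) − s_k = 2*(3*k**2 + 11*k + 7)/(k**6 + 19*k**5 + 147*k**4 + 593*k**3 + 1316*k**2 + 1524*k + 720)
(s_(k+1) − s_k) − t_k = 2*(-4*k - 11)/(k**6 + 19*k**5 + 147*k**4 + 593*k**3 + 1316*k**2 + 1524*k + 720)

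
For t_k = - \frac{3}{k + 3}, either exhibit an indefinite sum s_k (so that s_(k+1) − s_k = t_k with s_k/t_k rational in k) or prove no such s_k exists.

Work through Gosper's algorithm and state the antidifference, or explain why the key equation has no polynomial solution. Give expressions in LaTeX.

none — t_k is not Gosper-summable

t_(k+1)/t_k = (k + 3)/(k + 4).
Gosper form: A/B · C(k+1)/C(k) with A=k + 3, B=k + 4, C=1.
Key eq: (k + 3)·f(k+1) = (k + 3)·f(k) + (1).
From deg A=1, deg B=1, deg C=0: d=0.
Generic f = c0 gives residual -1; -1 = 0 cannot hold, so t_k is not Gosper-summable.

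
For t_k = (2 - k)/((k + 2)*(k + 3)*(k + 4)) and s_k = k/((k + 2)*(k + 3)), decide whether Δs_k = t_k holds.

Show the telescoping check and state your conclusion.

Valid — Δs_k = t_k.

s_(k+1) = (k + 1)/((k + 3)*(k + 4))
s_(k+1) − s_k = (2 - k)/(k**3 + 9*k**2 + 26*k + 24)
(s_(k+1) − s_k) − t_k = 0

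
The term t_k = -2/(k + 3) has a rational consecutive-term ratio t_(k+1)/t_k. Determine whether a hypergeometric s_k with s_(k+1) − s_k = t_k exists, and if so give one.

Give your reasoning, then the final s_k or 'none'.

r(k) = (k + 3)/(k + 4) after simplifying.
Gosper form: A/B · C(k+1)/C(k) with A=k + 3, B=k + 4, C=1.
Solve (k + 3)·f(k+1) − (k + 3)·f(k) = 1.
d = 0 from the (1,1,0) case.
Put f(k) = c0: A·f(k+1) − B(k−1)·f(k) − C = -1; need -1 = 0 — inconsistent ⇒ no f, not summable.

none (Gosper's algorithm certifies no s_k)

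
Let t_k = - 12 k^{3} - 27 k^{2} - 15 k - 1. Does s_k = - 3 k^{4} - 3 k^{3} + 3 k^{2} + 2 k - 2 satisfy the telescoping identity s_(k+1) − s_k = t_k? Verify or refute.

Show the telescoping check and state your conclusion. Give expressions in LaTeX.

valid (s_(k+1) − s_k reduces to t_k)

s_(k+1) = -3*k**4 - 15*k**3 - 24*k**2 - 13*k - 3
s_(k+1) − s_k = -12*k**3 - 27*k**2 - 15*k - 1
(s_(k+1) − s_k) − t_k = 0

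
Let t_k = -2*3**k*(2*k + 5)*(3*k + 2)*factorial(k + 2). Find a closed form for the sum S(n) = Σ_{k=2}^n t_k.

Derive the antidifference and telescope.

Ratio r(k) = 3*(k + 3)*(2*k + 7)*(3*k + 5)/((2*k + 5)*(3*k + 2)).
Take A(k)=3*k + 9, B(k)=1, C(k)=k**2 + 19*k/6 + 5/3.
Key eq: (3*k + 9)·f(k+1) = (1)·f(k) + (k**2 + 19*k/6 + 5/3).
Bound: deg f ≤ 1.
Solving with deg f ≤ 1: f(k) = (2*k - 1)/6.
So s_k = (B(k−1)f/C)·t_k = ((2*k - 1)/((2*k + 5)*(3*k + 2)))·t_k = -2*3**k*(2*k - 1)*factorial(k + 2).
Verify: -2*3**k*(2*k + 5)*(3*k + 2)*factorial(k + 2) matches t_k.
Evaluate: s_(n+1) = -6*3**n*(2*n + 1)*factorial(n + 3); subtract s_(2) = -1296 ⇒ S(n) = -12*3**n*n*factorial(n + 3) - 6*3**n*factorial(n + 3) + 1296.

S(n) = -12*3**n*n*factorial(n + 3) - 6*3**n*factorial(n + 3) + 1296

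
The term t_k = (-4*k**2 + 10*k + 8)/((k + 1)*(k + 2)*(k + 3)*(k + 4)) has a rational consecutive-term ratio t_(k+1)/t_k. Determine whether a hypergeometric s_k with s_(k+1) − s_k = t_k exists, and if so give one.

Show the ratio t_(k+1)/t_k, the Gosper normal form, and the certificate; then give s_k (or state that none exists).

s_k = k*(k**2 + 30*k + 17)/(6*(k + 1)*(k + 2)*(k + 3))

Ratio r(k) = (k + 1)*(5*k - 2*(k + 1)**2 + 9)/((k + 5)*(-2*k**2 + 5*k + 4)).
Normal form (A,B,C) = (k + 1, k + 5, k**2 - 5*k/2 - 2).
f must satisfy (k + 1)·f(k+1) − (k + 4)·f(k) = k**2 - 5*k/2 - 2.
d = 3 from the (1,1,2) case.
A polynomial solution: f(k) = -k*(k**2 + 30*k + 17)/24.
Get s_k = R·t_k = k*(k**2 + 30*k + 17)/(6*(k + 1)*(k + 2)*(k + 3)) with R(k) = B(k−1)f(k)/C(k) = -k*(k + 4)*(k**2 + 30*k + 17)/(12*(2*k**2 - 5*k - 4)).
Check: Δs_k = 2*(-2*k**2 + 5*k + 4)/(k**4 + 10*k**3 + 35*k**2 + 50*k + 24). ✓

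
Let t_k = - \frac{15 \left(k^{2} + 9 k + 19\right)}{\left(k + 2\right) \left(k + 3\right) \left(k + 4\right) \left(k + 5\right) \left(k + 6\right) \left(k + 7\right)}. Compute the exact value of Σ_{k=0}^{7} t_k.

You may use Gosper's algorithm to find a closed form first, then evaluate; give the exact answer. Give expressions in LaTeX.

r(k) = (k + 2)*(9*k + (k + 1)**2 + 28)/((k + 8)*(k**2 + 9*k + 19)) after simplifying.
A = k + 2, B = k + 8, C = k**2 + 9*k + 19.
Set up (k + 2)·f(k+1) − (k + 7)·f(k) − (k**2 + 9*k + 19) = 0.
Degrees (1,1,2) ⇒ d ≤ 5.
Solve for f: f(k) = k*(k + 3)*(k + 5)*(k**2 + 12*k + 44)/144 (degree 5 ≤ 5).
So s_k = (B(k−1)f/C)·t_k = (k*(k + 3)*(k + 5)*(k + 7)*(k**2 + 12*k + 44)/(144*(k**2 + 9*k + 19)))·t_k = 5*k*(-k**2 - 12*k - 44)/(48*(k**3 + 12*k**2 + 44*k + 48)).
s_(k+1) − s_k = 15*(-k**2 - 9*k - 19)/(k**6 + 27*k**5 + 295*k**4 + 1665*k**3 + 5104*k**2 + 8028*k + 5040) = t_k.
Evaluate s at k=8 and k=0: -17/168 and 0; difference -17/168.

Σ = -17/168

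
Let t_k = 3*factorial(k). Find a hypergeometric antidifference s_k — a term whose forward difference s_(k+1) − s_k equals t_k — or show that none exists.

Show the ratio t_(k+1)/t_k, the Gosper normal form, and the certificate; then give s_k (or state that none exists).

none — t_k is not Gosper-summable

The ratio is k + 1.
Factor: A=k + 1; B=1; C=1.
Set up (k + 1)·f(k+1) − (1)·f(k) − (1) = 0.
From deg A=1, deg B=0, deg C=0: d=-1.
d = -1 < 0 ⇒ no nonzero polynomial f; not summable.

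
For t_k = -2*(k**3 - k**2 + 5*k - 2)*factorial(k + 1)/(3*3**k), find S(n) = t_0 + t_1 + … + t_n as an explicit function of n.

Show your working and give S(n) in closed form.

S(n) = -2*3**(-n - 1)*(n - 1)*(n + 1)*factorial(n + 2)

Compute t_(k+1)/t_k: get (k + 2)*(5*k + (k + 1)**3 - (k + 1)**2 + 3)/(3*(k**3 - k**2 + 5*k - 2)).
Take A(k)=k/3 + 2/3, B(k)=1, C(k)=k**3 - k**2 + 5*k - 2.
Solve (k/3 + 2/3)·f(k+1) − (1)·f(k) = k**3 - k**2 + 5*k - 2.
deg f ≤ 2 (via 1,0,3).
Coefficient equations give f(k) = 3*k*(k - 2).
Get s_k = R·t_k = -2*k*(k - 2)*factorial(k + 1)/3**k with R(k) = B(k−1)f(k)/C(k) = 3*k*(k - 2)/(k**3 - k**2 + 5*k - 2).
Δs = -2*(k**3 - k**2 + 5*k - 2)*factorial(k + 1)/(3*3**k), as required.
Evaluate: s_(n+1) = -2*3**(-n - 1)*(n - 1)*(n + 1)*factorial(n + 2); subtract s_(0) = 0 ⇒ S(n) = -2*3**(-n - 1)*(n - 1)*(n + 1)*factorial(n + 2).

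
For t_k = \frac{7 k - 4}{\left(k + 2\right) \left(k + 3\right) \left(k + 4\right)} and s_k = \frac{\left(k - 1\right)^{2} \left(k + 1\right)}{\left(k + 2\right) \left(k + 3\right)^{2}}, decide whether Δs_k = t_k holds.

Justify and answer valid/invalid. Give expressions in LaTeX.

Invalid: residual \frac{2 \left(k^{3} - 5 k^{2} - 24 k + 16\right)}{k^{5} + 16 k^{4} + 101 k^{3} + 314 k^{2} + 480 k + 288} ≠ 0.

s_(k+1) = k**2*(k + 2)/((k + 3)*(k + 4)**2)
s_(k+1) − s_k = (k**2*(k + 2)**2*(k + 3) - (k - 1)**2*(k + 1)*(k + 4)**2)/((k + 2)*(k + 3)**2*(k + 4)**2)
(s_(k+1) − s_k) − t_k = 2*(k**3 - 5*k**2 - 24*k + 16)/(k**5 + 16*k**4 + 101*k**3 + 314*k**2 + 480*k + 288)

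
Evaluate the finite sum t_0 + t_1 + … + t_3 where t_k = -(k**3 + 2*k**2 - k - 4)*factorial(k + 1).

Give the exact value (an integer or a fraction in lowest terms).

Step 1: r(k) = (k**4 + 7*k**3 + 16*k**2 + 10*k - 4)/(k**3 + 2*k**2 - k - 4).
Gosper form: A/B · C(k+1)/C(k) with A=k + 2, B=1, C=k**3 + 2*k**2 - k - 4.
Need (k + 2)·f(k+1) − (1)·f(k) = k**3 + 2*k**2 - k - 4.
deg f ≤ 2 (via 1,0,3).
Solving with deg f ≤ 2: f(k) = k**2 - k - 4.
So s_k = (B(k−1)f/C)·t_k = ((k**2 - k - 4)/(k**3 + 2*k**2 - k - 4))·t_k = (-k**2 + k + 4)*factorial(k + 1).
Δs = -(k**3 + 2*k**2 - k - 4)*factorial(k + 1), as required.
Σ_(k=0)^(3) t_k = s_(4) − s_(0) = -960 − (4) = -964.

Σ = -964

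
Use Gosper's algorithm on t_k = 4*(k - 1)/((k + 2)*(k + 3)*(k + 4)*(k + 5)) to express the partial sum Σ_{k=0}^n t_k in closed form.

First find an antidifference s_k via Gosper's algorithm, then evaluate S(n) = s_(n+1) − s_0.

S(n) = 2*(-n - 1)/(n**3 + 12*n**2 + 47*n + 60)

Compute t_(k+1)/t_k: get k*(k + 2)/((k - 1)*(k + 6)).
So A=k + 2 and B=k + 6, with C=k - 1.
Need (k + 2)·f(k+1) − (k + 5)·f(k) = k - 1.
deg f ≤ 3 (via 1,1,1).
Match coefficients ⇒ f(k) = -k/2.
Then R = B(k−1)f/C = -k*(k + 5)/(2*(k - 1)), so s_k = R(k)·t_k = -2*k/((k + 2)*(k + 3)*(k + 4)).
Verify: 4*(k - 1)/(k**4 + 14*k**3 + 71*k**2 + 154*k + 120) matches t_k.
Evaluate: s_(n+1) = 2*(-n - 1)/(n**3 + 12*n**2 + 47*n + 60); subtract s_(0) = 0 ⇒ S(n) = 2*(-n - 1)/(n**3 + 12*n**2 + 47*n + 60).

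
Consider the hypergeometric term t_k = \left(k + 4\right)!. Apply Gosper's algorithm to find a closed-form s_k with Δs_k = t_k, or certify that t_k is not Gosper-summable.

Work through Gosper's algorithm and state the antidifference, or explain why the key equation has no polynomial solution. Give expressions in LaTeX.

none (Gosper's algorithm certifies no s_k)

t_(k+1)/t_k = k + 5.
Gosper form: A/B · C(k+1)/C(k) with A=k + 5, B=1, C=1.
Key eq: (k + 5)·f(k+1) = (1)·f(k) + (1).
d = -1 from the (1,0,0) case.
d = -1 < 0 ⇒ no nonzero polynomial f; not summable.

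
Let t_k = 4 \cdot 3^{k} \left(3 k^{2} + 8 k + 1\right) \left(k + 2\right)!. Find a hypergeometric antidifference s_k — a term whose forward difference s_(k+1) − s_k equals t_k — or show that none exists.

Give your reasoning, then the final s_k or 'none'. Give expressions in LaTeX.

Step 1: r(k) = 3*(3*k**3 + 23*k**2 + 54*k + 36)/(3*k**2 + 8*k + 1).
Take A(k)=3*k + 9, B(k)=1, C(k)=k**2 + 8*k/3 + 1/3.
Key eq: (3*k + 9)·f(k+1) = (1)·f(k) + (k**2 + 8*k/3 + 1/3).
d = 1 from the (1,0,2) case.
Match coefficients ⇒ f(k) = (k - 1)/3.
R(k) = B(k−1)·f(k)/C(k) = (k - 1)/(3*k**2 + 8*k + 1); s_k = R·t_k = 4*3**k*(k - 1)*factorial(k + 2).
s_(k+1) − s_k = 4*3**k*(3*k**2 + 8*k + 1)*factorial(k + 2) = t_k.

s_k = 4 \cdot 3^{k} \left(k - 1\right) \left(k + 2\right)!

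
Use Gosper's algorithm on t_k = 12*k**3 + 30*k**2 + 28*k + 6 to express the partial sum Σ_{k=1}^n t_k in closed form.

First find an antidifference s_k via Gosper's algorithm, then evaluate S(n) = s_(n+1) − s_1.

S(n) = n*(3*n**3 + 16*n**2 + 32*n + 25)

r(k) = (6*k**3 + 33*k**2 + 62*k + 38)/(6*k**3 + 15*k**2 + 14*k + 3) after simplifying.
So A=1 and B=1, with C=k**3 + 5*k**2/2 + 7*k/3 + 1/2.
Need (1)·f(k+1) − (1)·f(k) = k**3 + 5*k**2/2 + 7*k/3 + 1/2.
Degrees (0,0,3) ⇒ d ≤ 4.
Match coefficients ⇒ f(k) = k*(3*k**3 + 4*k**2 + 2*k - 3)/12.
Certificate R = B(k−1)f/C = k*(3*k**3 + 4*k**2 + 2*k - 3)/(2*(6*k**3 + 15*k**2 + 14*k + 3)) gives s_k = k*(3*k**3 + 4*k**2 + 2*k - 3).
Δs = 12*k**3 + 30*k**2 + 28*k + 6, as required.
Telescope: S(n) = s_(n+1) − s_(1) = 3*n**4 + 16*n**3 + 32*n**2 + 25*n + 6 − (6) = n*(3*n**3 + 16*n**2 + 32*n + 25).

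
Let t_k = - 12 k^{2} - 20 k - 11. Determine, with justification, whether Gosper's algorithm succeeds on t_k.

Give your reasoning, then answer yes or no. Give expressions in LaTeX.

Step 1: r(k) = (12*k**2 + 44*k + 43)/(12*k**2 + 20*k + 11).
Take A(k)=1, B(k)=1, C(k)=k**2 + 5*k/3 + 11/12.
Set up (1)·f(k+1) − (1)·f(k) − (k**2 + 5*k/3 + 11/12) = 0.
d = 3 from the (0,0,2) case.
Solving with deg f ≤ 3: f(k) = k*(4*k**2 + 4*k + 3)/12.
Certificate R = B(k−1)f/C = k*(4*k**2 + 4*k + 3)/(12*k**2 + 20*k + 11) gives s_k = k*(-4*k**2 - 4*k - 3).
Δs = -12*k**2 - 20*k - 11, as required.

Yes. s_k = k \left(- 4 k^{2} - 4 k - 3\right).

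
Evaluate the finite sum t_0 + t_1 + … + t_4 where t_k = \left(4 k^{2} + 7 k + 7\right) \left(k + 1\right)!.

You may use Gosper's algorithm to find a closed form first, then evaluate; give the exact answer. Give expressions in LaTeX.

r(k) = (k + 2)*(7*k + 4*(k + 1)**2 + 14)/(4*k**2 + 7*k + 7) after simplifying.
Factor: A=k + 2; B=1; C=k**2 + 7*k/4 + 7/4.
Need (k + 2)·f(k+1) − (1)·f(k) = k**2 + 7*k/4 + 7/4.
Bound: deg f ≤ 1.
Solving with deg f ≤ 1: f(k) = (4*k - 1)/4.
Certificate R = B(k−1)f/C = (4*k - 1)/(4*k**2 + 7*k + 7) gives s_k = (4*k - 1)*factorial(k + 1).
Verify: (4*k**2 + 7*k + 7)*factorial(k + 1) matches t_k.
Sum = s_(5) − s_(0); s_(5) = 13680, s_(0) = -1 ⇒ 13681.

Σ = 13681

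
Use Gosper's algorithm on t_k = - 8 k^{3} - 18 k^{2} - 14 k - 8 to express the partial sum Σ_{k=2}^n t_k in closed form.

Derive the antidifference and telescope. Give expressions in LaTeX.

The ratio is (4*k**3 + 21*k**2 + 37*k + 24)/(4*k**3 + 9*k**2 + 7*k + 4).
Gosper form: A/B · C(k+1)/C(k) with A=1, B=1, C=k**3 + 9*k**2/4 + 7*k/4 + 1.
f must satisfy (1)·f(k+1) − (1)·f(k) = k**3 + 9*k**2/4 + 7*k/4 + 1.
Bound: deg f ≤ 4.
Match coefficients ⇒ f(k) = k*(k**3 + k**2 + 2)/4.
Get s_k = R·t_k = 2*k*(-k**3 - k**2 - 2) with R(k) = B(k−1)f(k)/C(k) = k*(k**3 + k**2 + 2)/(4*k**3 + 9*k**2 + 7*k + 4).
Check: Δs_k = -8*k**3 - 18*k**2 - 14*k - 8. ✓
Telescope: S(n) = s_(n+1) − s_(2) = -2*n**4 - 10*n**3 - 18*n**2 - 18*n - 8 − (-56) = -2*n**4 - 10*n**3 - 18*n**2 - 18*n + 48.

S(n) = - 2 n^{4} - 10 n^{3} - 18 n^{2} - 18 n + 48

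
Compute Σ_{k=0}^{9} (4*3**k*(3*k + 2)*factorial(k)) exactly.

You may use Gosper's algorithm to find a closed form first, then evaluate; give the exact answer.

Compute t_(k+1)/t_k: get 3*(k + 1)*(3*k + 5)/(3*k + 2).
Take A(k)=3*k + 3, B(k)=1, C(k)=k + 2/3.
Need (3*k + 3)·f(k+1) − (1)·f(k) = k + 2/3.
Degrees (1,0,1) ⇒ d ≤ 0.
Coefficient equations give f(k) = 1/3.
Get s_k = R·t_k = 4*3**k*factorial(k) with R(k) = B(k−1)f(k)/C(k) = 1/(3*k + 2).
s_(k+1) − s_k = 4*3**k*(3*k + 2)*factorial(k) = t_k.
Sum = s_(10) − s_(0); s_(10) = 857108044800, s_(0) = 4 ⇒ 857108044796.

Σ = 857108044796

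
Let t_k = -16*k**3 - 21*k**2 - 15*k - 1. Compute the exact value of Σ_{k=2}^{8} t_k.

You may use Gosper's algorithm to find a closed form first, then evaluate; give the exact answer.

Compute t_(k+1)/t_k: get (16*k**3 + 69*k**2 + 105*k + 53)/(16*k**3 + 21*k**2 + 15*k + 1).
So A=1 and B=1, with C=k**3 + 21*k**2/16 + 15*k/16 + 1/16.
Need (1)·f(k+1) − (1)·f(k) = k**3 + 21*k**2/16 + 15*k/16 + 1/16.
d = 4 from the (0,0,3) case.
Solve for f: f(k) = k*(4*k**3 - k**2 + k - 3)/16 (degree 4 ≤ 4).
Then R = B(k−1)f/C = k*(4*k**3 - k**2 + k - 3)/(16*k**3 + 21*k**2 + 15*k + 1), so s_k = R(k)·t_k = k*(-4*k**3 + k**2 - k + 3).
s_(k+1) − s_k = -16*k**3 - 21*k**2 - 15*k - 1 = t_k.
Sum = s_(9) − s_(2); s_(9) = -25569, s_(2) = -54 ⇒ -25515.

Σ = -25515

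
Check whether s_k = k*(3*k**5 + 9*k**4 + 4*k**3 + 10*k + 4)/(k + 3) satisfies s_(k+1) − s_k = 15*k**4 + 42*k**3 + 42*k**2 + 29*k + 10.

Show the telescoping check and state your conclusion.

Invalid: residual (-12*k**5 - 84*k**4 - 170*k**3 - 151*k**2 - 95*k - 30)/(k**2 + 7*k + 12) ≠ 0.

s_(k+1) = (k + 1)*(10*k + 3*(k + 1)**5 + 9*(k + 1)**4 + 4*(k + 1)**3 + 14)/(k + 4)
s_(k+1) − s_k = (15*k**6 + 135*k**5 + 432*k**4 + 657*k**3 + 566*k**2 + 323*k + 90)/(k**2 + 7*k + 12)
(s_(k+1) − s_k) − t_k = (-12*k**5 - 84*k**4 - 170*k**3 - 151*k**2 - 95*k - 30)/(k**2 + 7*k + 12)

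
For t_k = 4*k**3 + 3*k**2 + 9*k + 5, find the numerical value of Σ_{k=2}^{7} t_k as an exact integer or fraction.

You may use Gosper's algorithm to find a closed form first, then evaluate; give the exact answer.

Ratio r(k) = (4*k**3 + 15*k**2 + 27*k + 21)/(4*k**3 + 3*k**2 + 9*k + 5).
A = 1, B = 1, C = k**3 + 3*k**2/4 + 9*k/4 + 5/4.
Set up (1)·f(k+1) − (1)·f(k) − (k**3 + 3*k**2/4 + 9*k/4 + 5/4) = 0.
deg f ≤ 4 (via 0,0,3).
Solve for f: f(k) = k*(k**3 - k**2 + 4*k + 1)/4 (degree 4 ≤ 4).
Certificate R = B(k−1)f/C = k*(k**3 - k**2 + 4*k + 1)/(4*k**3 + 3*k**2 + 9*k + 5) gives s_k = k*(k**3 - k**2 + 4*k + 1).
Check: Δs_k = 4*k**3 + 3*k**2 + 9*k + 5. ✓
Evaluate s at k=8 and k=2: 3848 and 26; difference 3822.

Σ = 3822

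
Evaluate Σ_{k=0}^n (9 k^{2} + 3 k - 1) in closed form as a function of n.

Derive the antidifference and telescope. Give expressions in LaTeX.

The ratio is (9*k**2 + 21*k + 11)/(9*k**2 + 3*k - 1).
A = 1, B = 1, C = k**2 + k/3 - 1/9.
Solve (1)·f(k+1) − (1)·f(k) = k**2 + k/3 - 1/9.
deg f ≤ 3 (via 0,0,2).
Solving with deg f ≤ 3: f(k) = k*(3*k**2 - 3*k - 1)/9.
Certificate R = B(k−1)f/C = k*(3*k**2 - 3*k - 1)/(9*k**2 + 3*k - 1) gives s_k = k*(3*k**2 - 3*k - 1).
s_(k+1) − s_k = 9*k**2 + 3*k - 1 = t_k.
Evaluate: s_(n+1) = 3*n**3 + 6*n**2 + 2*n - 1; subtract s_(0) = 0 ⇒ S(n) = 3*n**3 + 6*n**2 + 2*n - 1.

S(n) = 3 n^{3} + 6 n^{2} + 2 n - 1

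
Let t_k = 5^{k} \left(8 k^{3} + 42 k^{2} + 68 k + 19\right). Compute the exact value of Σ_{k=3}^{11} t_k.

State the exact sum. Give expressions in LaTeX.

The ratio is 5*(8*k**3 + 66*k**2 + 176*k + 137)/(8*k**3 + 42*k**2 + 68*k + 19).
A = 5, B = 1, C = k**3 + 21*k**2/4 + 17*k/2 + 19/8.
Solve (5)·f(k+1) − (1)·f(k) = k**3 + 21*k**2/4 + 17*k/2 + 19/8.
Bound: deg f ≤ 3.
A polynomial solution: f(k) = (2*k**3 + 3*k**2 + 2*k - 4)/8.
So s_k = (B(k−1)f/C)·t_k = ((2*k**3 + 3*k**2 + 2*k - 4)/(8*k**3 + 42*k**2 + 68*k + 19))·t_k = 5**k*(2*k**3 + 3*k**2 + 2*k - 4).
s_(k+1) − s_k = 5**k*(8*k**3 + 42*k**2 + 68*k + 19) = t_k.
Telescoping: Σ = s_(12) − s_(3) = 954101562500 − (10375) = 954101552125.

Σ = 954101552125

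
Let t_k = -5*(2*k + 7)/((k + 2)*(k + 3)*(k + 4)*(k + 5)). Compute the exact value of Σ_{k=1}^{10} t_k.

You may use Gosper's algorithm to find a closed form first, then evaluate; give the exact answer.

Compute t_(k+1)/t_k: get (k + 2)*(2*k + 9)/((k + 6)*(2*k + 7)).
Factor: A=k + 2; B=k + 6; C=k + 7/2.
Set up (k + 2)·f(k+1) − (k + 5)·f(k) − (k + 7/2) = 0.
Degrees (1,1,1) ⇒ d ≤ 3.
Solve for f: f(k) = k*(k + 3)*(k + 6)/16 (degree 3 ≤ 3).
Get s_k = R·t_k = 5*k*(-k - 6)/(8*(k**2 + 6*k + 8)) with R(k) = B(k−1)f(k)/C(k) = k*(k + 3)*(k + 5)*(k + 6)/(8*(2*k + 7)).
Check: Δs_k = 5*(-2*k - 7)/(k**4 + 14*k**3 + 71*k**2 + 154*k + 120). ✓
Σ_(k=1)^(10) t_k = s_(11) − s_(1) = -187/312 − (-7/24) = -4/13.

Σ = -4/13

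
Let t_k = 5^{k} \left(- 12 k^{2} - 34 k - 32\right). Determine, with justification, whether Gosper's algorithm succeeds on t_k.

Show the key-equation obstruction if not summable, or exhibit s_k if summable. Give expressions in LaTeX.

Yes. s_k = 5^{k} \left(- 3 k^{2} - k - 3\right).

t_(k+1)/t_k = 5*(6*k**2 + 29*k + 39)/(6*k**2 + 17*k + 16).
So A=5 and B=1, with C=k**2 + 17*k/6 + 8/3.
Set up (5)·f(k+1) − (1)·f(k) − (k**2 + 17*k/6 + 8/3) = 0.
Bound: deg f ≤ 2.
A polynomial solution: f(k) = (3*k**2 + k + 3)/12.
Then R = B(k−1)f/C = (3*k**2 + k + 3)/(2*(6*k**2 + 17*k + 16)), so s_k = R(k)·t_k = 5**k*(-3*k**2 - k - 3).
Verify: 5**k*(-12*k**2 - 34*k - 32) matches t_k.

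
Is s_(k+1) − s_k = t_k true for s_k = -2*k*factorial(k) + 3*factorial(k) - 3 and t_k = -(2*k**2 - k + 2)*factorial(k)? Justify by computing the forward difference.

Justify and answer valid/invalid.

valid; difference matches t_k

s_(k+1) = -2*k**2*factorial(k) - k*factorial(k) + factorial(k) - 3
s_(k+1) − s_k = -(2*k**2 - k + 2)*factorial(k)
(s_(k+1) − s_k) − t_k = 0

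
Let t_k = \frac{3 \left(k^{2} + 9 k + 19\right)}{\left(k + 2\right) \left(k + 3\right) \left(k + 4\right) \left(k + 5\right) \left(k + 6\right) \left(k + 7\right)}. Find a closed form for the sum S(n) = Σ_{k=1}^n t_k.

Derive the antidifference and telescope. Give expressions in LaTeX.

Ratio r(k) = (k + 2)*(9*k + (k + 1)**2 + 28)/((k + 8)*(k**2 + 9*k + 19)).
A = k + 2, B = k + 8, C = k**2 + 9*k + 19.
Solve (k + 2)·f(k+1) − (k + 7)·f(k) = k**2 + 9*k + 19.
From deg A=1, deg B=1, deg C=2: d=5.
Solve for f: f(k) = k*(k + 3)*(k + 5)*(k**2 + 12*k + 44)/144 (degree 5 ≤ 5).
R(k) = B(k−1)·f(k)/C(k) = k*(k + 3)*(k + 5)*(k + 7)*(k**2 + 12*k + 44)/(144*(k**2 + 9*k + 19)); s_k = R·t_k = k*(k**2 + 12*k + 44)/(48*(k**3 + 12*k**2 + 44*k + 48)).
Verify: 3*(k**2 + 9*k + 19)/(k**6 + 27*k**5 + 295*k**4 + 1665*k**3 + 5104*k**2 + 8028*k + 5040) matches t_k.
Evaluate: s_(n+1) = (n**3 + 15*n**2 + 71*n + 57)/(48*(n**3 + 15*n**2 + 71*n + 105)); subtract s_(1) = 19/1680 ⇒ S(n) = n*(n**2 + 15*n + 71)/(105*(n**3 + 15*n**2 + 71*n + 105)).

S(n) = \frac{n \left(n^{2} + 15 n + 71\right)}{105 \left(n^{3} + 15 n^{2} + 71 n + 105\right)}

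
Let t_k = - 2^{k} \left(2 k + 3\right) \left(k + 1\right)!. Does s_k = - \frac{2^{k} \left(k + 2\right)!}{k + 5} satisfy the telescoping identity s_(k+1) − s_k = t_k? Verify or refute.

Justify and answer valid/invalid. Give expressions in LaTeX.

s_(k+1) = -2**(k + 1)*factorial(k + 3)/(k + 6)
s_(k+1) − s_k = -2**k*(2*k**2 + 15*k + 24)*factorial(k + 2)/((k + 5)*(k + 6))
(s_(k+1) − s_k) − t_k = 3*2**k*(2*k**2 + 13*k + 14)*factorial(k + 1)/((k + 5)*(k + 6))

Invalid: residual \frac{3 \cdot 2^{k} \left(2 k^{2} + 13 k + 14\right) \left(k + 1\right)!}{\left(k + 5\right) \left(k + 6\right)} ≠ 0.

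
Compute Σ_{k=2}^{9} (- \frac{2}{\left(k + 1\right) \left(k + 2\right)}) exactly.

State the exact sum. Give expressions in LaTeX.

Compute t_(k+1)/t_k: get (k + 1)/(k + 3).
Normal form (A,B,C) = (k + 1, k + 3, 1).
f must satisfy (k + 1)·f(k+1) − (k + 2)·f(k) = 1.
From deg A=1, deg B=1, deg C=0: d=1.
A polynomial solution: f(k) = k.
Certificate R = B(k−1)f/C = k*(k + 2) gives s_k = -2*k/(k + 1).
Δs = -2/(k**2 + 3*k + 2), as required.
Σ_(k=2)^(9) t_k = s_(10) − s_(2) = -20/11 − (-4/3) = -16/33.

Σ = -16/33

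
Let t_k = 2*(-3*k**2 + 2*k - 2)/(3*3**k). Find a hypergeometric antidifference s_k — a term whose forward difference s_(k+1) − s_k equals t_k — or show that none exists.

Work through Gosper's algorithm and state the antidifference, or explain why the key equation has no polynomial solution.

s_k = (3*k**2 + k + 4)/3**k

The ratio is (-2*k + 3*(k + 1)**2)/(3*(3*k**2 - 2*k + 2)).
Gosper form: A/B · C(k+1)/C(k) with A=1/3, B=1, C=k**2 - 2*k/3 + 2/3.
Set up (1/3)·f(k+1) − (1)·f(k) − (k**2 - 2*k/3 + 2/3) = 0.
Bound: deg f ≤ 2.
Solving with deg f ≤ 2: f(k) = -(3*k**2 + k + 4)/2.
Get s_k = R·t_k = (3*k**2 + k + 4)/3**k with R(k) = B(k−1)f(k)/C(k) = -3*(3*k**2 + k + 4)/(2*(3*k**2 - 2*k + 2)).
Check: Δs_k = 2*(-3*k**2 + 2*k - 2)/(3*3**k). ✓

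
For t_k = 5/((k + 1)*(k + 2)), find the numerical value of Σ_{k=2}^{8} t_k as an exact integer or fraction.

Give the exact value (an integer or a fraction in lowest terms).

Step 1: r(k) = (k + 1)/(k + 3).
Gosper form: A/B · C(k+1)/C(k) with A=k + 1, B=k + 3, C=1.
Key eq: (k + 1)·f(k+1) = (k + 2)·f(k) + (1).
From deg A=1, deg B=1, deg C=0: d=1.
A polynomial solution: f(k) = k.
Certificate R = B(k−1)f/C = k*(k + 2) gives s_k = 5*k/(k + 1).
Δs = 5/(k**2 + 3*k + 2), as required.
Evaluate s at k=9 and k=2: 9/2 and 10/3; difference 7/6.

Σ = 7/6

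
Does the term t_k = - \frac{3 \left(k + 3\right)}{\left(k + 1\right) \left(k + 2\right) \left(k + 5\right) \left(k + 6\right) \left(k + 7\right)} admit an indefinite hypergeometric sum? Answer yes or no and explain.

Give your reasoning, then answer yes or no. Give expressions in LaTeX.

Yes. s_k = \frac{k \left(- k^{2} - 12 k - 41\right)}{30 \left(k^{3} + 12 k^{2} + 41 k + 30\right)}.

Ratio r(k) = (k + 1)*(k + 4)*(k + 5)/((k + 3)**2*(k + 8)).
Factor: A=k + 1; B=k + 8; C=k**3 + 10*k**2 + 33*k + 36.
f must satisfy (k + 1)·f(k+1) − (k + 7)·f(k) = k**3 + 10*k**2 + 33*k + 36.
From deg A=1, deg B=1, deg C=3: d=6.
Solve for f: f(k) = k*(k + 2)*(k + 3)*(k + 4)*(k**2 + 12*k + 41)/90 (degree 6 ≤ 6).
Get s_k = R·t_k = k*(-k**2 - 12*k - 41)/(30*(k**3 + 12*k**2 + 41*k + 30)) with R(k) = B(k−1)f(k)/C(k) = k*(k + 2)*(k + 7)*(k**2 + 12*k + 41)/(90*(k + 3)).
Check: Δs_k = 3*(-k - 3)/(k**5 + 21*k**4 + 163*k**3 + 567*k**2 + 844*k + 420). ✓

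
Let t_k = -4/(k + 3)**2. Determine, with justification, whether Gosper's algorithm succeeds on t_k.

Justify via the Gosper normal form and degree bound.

Ratio r(k) = (k + 3)**2/(k + 4)**2.
Normal form (A,B,C) = (k**2 + 6*k + 9, k**2 + 8*k + 16, 1).
Need (k**2 + 6*k + 9)·f(k+1) − (k**2 + 6*k + 9)·f(k) = 1.
Bound: deg f ≤ 0.
f = c0 ⇒ A·f(k+1) − B(k−1)·f(k) − C = -1. The system {-1 = 0} is inconsistent; no antidifference.

No — key equation has no polynomial f.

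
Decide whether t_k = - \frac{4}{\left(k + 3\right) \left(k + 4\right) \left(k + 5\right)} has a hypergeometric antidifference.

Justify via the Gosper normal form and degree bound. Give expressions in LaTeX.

Compute t_(k+1)/t_k: get (k + 3)/(k + 6).
Gosper form: A/B · C(k+1)/C(k) with A=k + 3, B=k + 6, C=1.
Key eq: (k + 3)·f(k+1) = (k + 5)·f(k) + (1).
Degrees (1,1,0) ⇒ d ≤ 2.
Solve for f: f(k) = k*(k + 7)/24 (degree 2 ≤ 2).
Then R = B(k−1)f/C = k*(k + 5)*(k + 7)/24, so s_k = R(k)·t_k = k*(-k - 7)/(6*(k + 3)*(k + 4)).
Δs = -4/(k**3 + 12*k**2 + 47*k + 60), as required.

Yes. s_k = \frac{k \left(- k - 7\right)}{6 \left(k + 3\right) \left(k + 4\right)}.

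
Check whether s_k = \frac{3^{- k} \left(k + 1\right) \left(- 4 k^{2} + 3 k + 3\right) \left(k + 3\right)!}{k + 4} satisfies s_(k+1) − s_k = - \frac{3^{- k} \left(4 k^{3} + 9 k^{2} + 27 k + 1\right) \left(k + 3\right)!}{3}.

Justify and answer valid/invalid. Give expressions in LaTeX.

Invalid: residual \frac{3^{- k} \left(4 k^{4} + 25 k^{3} + 51 k^{2} + 118 k + 13\right) \left(k + 3\right)!}{\left(k + 4\right) \left(k + 5\right)} ≠ 0.

s_(k+1) = -(k + 2)*(4*k**2 + 5*k - 2)*factorial(k + 4)/(3*3**k*(k + 5))
s_(k+1) − s_k = -(4*k**5 + 33*k**4 + 113*k**3 + 271*k**2 + 195*k - 19)*factorial(k + 3)/(3*3**k*(k + 4)*(k + 5))
(s_(k+1) − s_k) − t_k = (4*k**4 + 25*k**3 + 51*k**2 + 118*k + 13)*factorial(k + 3)/(3**k*(k + 4)*(k + 5))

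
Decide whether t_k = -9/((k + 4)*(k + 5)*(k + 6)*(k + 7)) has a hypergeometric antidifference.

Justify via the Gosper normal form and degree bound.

Ratio r(k) = (k + 4)/(k + 8).
Factor: A=k + 4; B=k + 8; C=1.
Need (k + 4)·f(k+1) − (k + 7)·f(k) = 1.
Bound: deg f ≤ 3.
Solve for f: f(k) = k*(k**2 + 15*k + 74)/360 (degree 3 ≤ 3).
Certificate R = B(k−1)f/C = k*(k + 7)*(k**2 + 15*k + 74)/360 gives s_k = k*(-k**2 - 15*k - 74)/(40*(k + 4)*(k + 5)*(k + 6)).
Verify: -9/(k**4 + 22*k**3 + 179*k**2 + 638*k + 840) matches t_k.

Yes. s_k = k*(-k**2 - 15*k - 74)/(40*(k + 4)*(k + 5)*(k + 6)).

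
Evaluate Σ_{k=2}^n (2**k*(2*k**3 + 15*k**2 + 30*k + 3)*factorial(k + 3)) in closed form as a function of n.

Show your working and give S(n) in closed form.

S(n) = 2*2**n*n**2*factorial(n + 4) + 8*2**n*n*factorial(n + 4) - 2400

Step 1: r(k) = 2*(2*k**4 + 29*k**3 + 150*k**2 + 314*k + 200)/(2*k**3 + 15*k**2 + 30*k + 3).
A = 2*k + 8, B = 1, C = k**3 + 15*k**2/2 + 15*k + 3/2.
f must satisfy (2*k + 8)·f(k+1) − (1)·f(k) = k**3 + 15*k**2/2 + 15*k + 3/2.
Degrees (1,0,3) ⇒ d ≤ 2.
A polynomial solution: f(k) = (k - 1)*(k + 3)/2.
Get s_k = R·t_k = 2**k*(k - 1)*(k + 3)*factorial(k + 3) with R(k) = B(k−1)f(k)/C(k) = (k - 1)*(k + 3)/(2*k**3 + 15*k**2 + 30*k + 3).
Check: Δs_k = 2**k*(2*k**3 + 15*k**2 + 30*k + 3)*factorial(k + 3). ✓
s_(n+1) = 2**(n + 1)*n*(n + 4)*factorial(n + 4) and s_(2) = 2400, so S(n) = 2*2**n*n**2*factorial(n + 4) + 8*2**n*n*factorial(n + 4) - 2400.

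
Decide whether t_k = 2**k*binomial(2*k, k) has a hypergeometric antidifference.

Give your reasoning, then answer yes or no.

Compute t_(k+1)/t_k: get 4*(2*k + 1)/(k + 1).
Factor: A=8*k + 4; B=k + 1; C=1.
Need (8*k + 4)·f(k+1) − (k)·f(k) = 1.
Degrees (1,1,0) ⇒ d ≤ -1.
Bound -1 < 0, so the key equation has no polynomial solution.

No — negative degree bound, so no certificate f.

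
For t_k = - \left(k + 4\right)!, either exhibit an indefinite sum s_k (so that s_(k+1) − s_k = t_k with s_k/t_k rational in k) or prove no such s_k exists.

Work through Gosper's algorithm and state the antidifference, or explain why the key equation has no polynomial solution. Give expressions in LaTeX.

Compute t_(k+1)/t_k: get k + 5.
Normal form (A,B,C) = (k + 5, 1, 1).
f must satisfy (k + 5)·f(k+1) − (1)·f(k) = 1.
d = -1 from the (1,0,0) case.
deg f ≤ -1 is impossible — no certificate.

none — t_k is not Gosper-summable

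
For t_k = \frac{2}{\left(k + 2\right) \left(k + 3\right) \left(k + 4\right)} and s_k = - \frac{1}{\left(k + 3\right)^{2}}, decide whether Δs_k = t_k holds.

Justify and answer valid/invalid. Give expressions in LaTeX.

Invalid: residual \frac{- 3 k - 10}{k^{5} + 16 k^{4} + 101 k^{3} + 314 k^{2} + 480 k + 288} ≠ 0.

s_(k+1) = -1/(k + 4)**2
s_(k+1) − s_k = -1/(k + 4)**2 + (k + 3)**(-2)
(s_(k+1) − s_k) − t_k = (-3*k - 10)/(k**5 + 16*k**4 + 101*k**3 + 314*k**2 + 480*k + 288)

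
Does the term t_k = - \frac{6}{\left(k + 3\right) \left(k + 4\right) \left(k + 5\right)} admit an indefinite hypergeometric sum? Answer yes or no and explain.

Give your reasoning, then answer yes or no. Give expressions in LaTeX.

Yes. s_k = \frac{k \left(- k - 7\right)}{4 \left(k + 3\right) \left(k + 4\right)}.

Ratio r(k) = (k + 3)/(k + 6).
Gosper form: A/B · C(k+1)/C(k) with A=k + 3, B=k + 6, C=1.
Key eq: (k + 3)·f(k+1) = (k + 5)·f(k) + (1).
From deg A=1, deg B=1, deg C=0: d=2.
Match coefficients ⇒ f(k) = k*(k + 7)/24.
Certificate R = B(k−1)f/C = k*(k + 5)*(k + 7)/24 gives s_k = k*(-k - 7)/(4*(k + 3)*(k + 4)).
Check: Δs_k = -6/(k**3 + 12*k**2 + 47*k + 60). ✓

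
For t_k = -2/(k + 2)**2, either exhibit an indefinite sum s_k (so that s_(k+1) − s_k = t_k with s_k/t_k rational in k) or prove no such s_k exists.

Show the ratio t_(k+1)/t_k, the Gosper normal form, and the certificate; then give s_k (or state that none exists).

Step 1: r(k) = (k + 2)**2/(k + 3)**2.
Gosper form: A/B · C(k+1)/C(k) with A=k**2 + 4*k + 4, B=k**2 + 6*k + 9, C=1.
Set up (k**2 + 4*k + 4)·f(k+1) − (k**2 + 4*k + 4)·f(k) − (1) = 0.
deg f ≤ 0 (via 2,2,0).
f = c0 ⇒ A·f(k+1) − B(k−1)·f(k) − C = -1. The system {-1 = 0} is inconsistent; no antidifference.

none (Gosper's algorithm certifies no s_k)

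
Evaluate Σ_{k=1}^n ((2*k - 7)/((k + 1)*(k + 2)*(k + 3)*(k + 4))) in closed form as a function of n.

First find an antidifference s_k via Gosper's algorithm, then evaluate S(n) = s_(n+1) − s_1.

Compute t_(k+1)/t_k: get (k + 1)*(2*k - 5)/((k + 5)*(2*k - 7)).
So A=k + 1 and B=k + 5, with C=k - 7/2.
f must satisfy (k + 1)·f(k+1) − (k + 4)·f(k) = k - 7/2.
Bound: deg f ≤ 3.
Match coefficients ⇒ f(k) = -k*(k**2 + 6*k + 14)/6.
So s_k = (B(k−1)f/C)·t_k = (-k*(k + 4)*(k**2 + 6*k + 14)/(3*(2*k - 7)))·t_k = k*(-k**2 - 6*k - 14)/(3*(k + 1)*(k + 2)*(k + 3)).
Δs = (2*k - 7)/(k**4 + 10*k**3 + 35*k**2 + 50*k + 24), as required.
Telescope: S(n) = s_(n+1) − s_(1) = (-n**3 - 9*n**2 - 29*n - 21)/(3*(n**3 + 9*n**2 + 26*n + 24)) − (-7/24) = n*(-n**2 - 9*n - 50)/(24*(n**3 + 9*n**2 + 26*n + 24)).

S(n) = n*(-n**2 - 9*n - 50)/(24*(n**3 + 9*n**2 + 26*n + 24))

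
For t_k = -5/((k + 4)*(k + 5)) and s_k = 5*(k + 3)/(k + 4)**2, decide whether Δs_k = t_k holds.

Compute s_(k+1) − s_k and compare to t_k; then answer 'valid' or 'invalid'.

s_(k+1) = 5*(k + 4)/(k + 5)**2
s_(k+1) − s_k = 5*(-(k + 3)*(k + 5)**2 + (k + 4)**3)/((k + 4)**2*(k + 5)**2)
(s_(k+1) − s_k) − t_k = 5*(2*k + 9)/(k**4 + 18*k**3 + 121*k**2 + 360*k + 400)

Invalid: residual 5*(2*k + 9)/(k**4 + 18*k**3 + 121*k**2 + 360*k + 400) ≠ 0.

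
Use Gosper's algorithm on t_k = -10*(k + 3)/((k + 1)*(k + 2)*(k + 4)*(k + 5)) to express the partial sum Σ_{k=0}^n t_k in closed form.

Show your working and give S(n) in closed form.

S(n) = 5*(-n**2 - 7*n - 6)/(4*(n**2 + 7*n + 10))

Step 1: r(k) = (k + 1)*(k + 4)**2/((k + 3)**2*(k + 6)).
So A=k + 1 and B=k + 6, with C=k**2 + 6*k + 9.
Set up (k + 1)·f(k+1) − (k + 5)·f(k) − (k**2 + 6*k + 9) = 0.
Bound: deg f ≤ 4.
Solving with deg f ≤ 4: f(k) = k*(k + 2)*(k + 3)*(k + 5)/8.
Get s_k = R·t_k = 5*k*(-k - 5)/(4*(k**2 + 5*k + 4)) with R(k) = B(k−1)f(k)/C(k) = k*(k + 2)*(k + 5)**2/(8*(k + 3)).
s_(k+1) − s_k = 10*(-k - 3)/(k**4 + 12*k**3 + 49*k**2 + 78*k + 40) = t_k.
Evaluate: s_(n+1) = 5*(-n**2 - 7*n - 6)/(4*(n**2 + 7*n + 10)); subtract s_(0) = 0 ⇒ S(n) = 5*(-n**2 - 7*n - 6)/(4*(n**2 + 7*n + 10)).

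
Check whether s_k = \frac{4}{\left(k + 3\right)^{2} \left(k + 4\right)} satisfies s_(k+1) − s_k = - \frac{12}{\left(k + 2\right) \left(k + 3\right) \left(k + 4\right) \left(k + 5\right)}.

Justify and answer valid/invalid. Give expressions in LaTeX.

s_(k+1) = 4/((k + 4)**2*(k + 5))
s_(k+1) − s_k = 4*((k + 3)**2 - (k + 4)*(k + 5))/((k + 3)**2*(k + 4)**2*(k + 5))
(s_(k+1) − s_k) − t_k = 8*(2*k + 7)/(k**6 + 21*k**5 + 181*k**4 + 819*k**3 + 2050*k**2 + 2688*k + 1440)

Invalid: residual \frac{8 \left(2 k + 7\right)}{k^{6} + 21 k^{5} + 181 k^{4} + 819 k^{3} + 2050 k^{2} + 2688 k + 1440} ≠ 0.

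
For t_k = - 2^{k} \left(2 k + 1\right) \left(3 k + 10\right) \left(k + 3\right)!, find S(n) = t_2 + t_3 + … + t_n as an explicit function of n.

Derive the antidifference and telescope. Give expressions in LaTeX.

The ratio is 2*(k + 4)*(2*k + 3)*(3*k + 13)/((2*k + 1)*(3*k + 10)).
Gosper form: A/B · C(k+1)/C(k) with A=2*k + 8, B=1, C=k**2 + 23*k/6 + 5/3.
f must satisfy (2*k + 8)·f(k+1) − (1)·f(k) = k**2 + 23*k/6 + 5/3.
d = 1 from the (1,0,2) case.
Match coefficients ⇒ f(k) = (3*k - 2)/6.
Get s_k = R·t_k = -2**k*(3*k - 2)*factorial(k + 3) with R(k) = B(k−1)f(k)/C(k) = (3*k - 2)/((2*k + 1)*(3*k + 10)).
s_(k+1) − s_k = -2**k*(2*k + 1)*(3*k + 10)*factorial(k + 3) = t_k.
Telescope: S(n) = s_(n+1) − s_(2) = -2**(n + 1)*(3*n + 1)*factorial(n + 4) − (-1920) = -6*2**n*n*factorial(n + 4) - 2*2**n*factorial(n + 4) + 1920.

S(n) = - 6 \cdot 2^{n} n \left(n + 4\right)! - 2 \cdot 2^{n} \left(n + 4\right)! + 1920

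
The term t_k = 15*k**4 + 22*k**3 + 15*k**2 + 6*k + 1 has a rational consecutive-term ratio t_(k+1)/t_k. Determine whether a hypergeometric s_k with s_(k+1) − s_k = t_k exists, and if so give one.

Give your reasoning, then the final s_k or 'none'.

s_k = k**2*(3*k**3 - 2*k**2 - k + 1)

The ratio is (15*k**4 + 82*k**3 + 171*k**2 + 162*k + 59)/(15*k**4 + 22*k**3 + 15*k**2 + 6*k + 1).
A = 1, B = 1, C = k**4 + 22*k**3/15 + k**2 + 2*k/5 + 1/15.
Need (1)·f(k+1) − (1)·f(k) = k**4 + 22*k**3/15 + k**2 + 2*k/5 + 1/15.
Bound: deg f ≤ 5.
Solving with deg f ≤ 5: f(k) = k**2*(3*k**3 - 2*k**2 - k + 1)/15.
R(k) = B(k−1)·f(k)/C(k) = k**2*(3*k**3 - 2*k**2 - k + 1)/(15*k**4 + 22*k**3 + 15*k**2 + 6*k + 1); s_k = R·t_k = k**2*(3*k**3 - 2*k**2 - k + 1).
s_(k+1) − s_k = 15*k**4 + 22*k**3 + 15*k**2 + 6*k + 1 = t_k.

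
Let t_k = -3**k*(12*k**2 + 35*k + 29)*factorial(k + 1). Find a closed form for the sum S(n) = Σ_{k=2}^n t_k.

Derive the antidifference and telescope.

Step 1: r(k) = 3*(12*k**3 + 83*k**2 + 194*k + 152)/(12*k**2 + 35*k + 29).
A = 3*k + 6, B = 1, C = k**2 + 35*k/12 + 29/12.
Need (3*k + 6)·f(k+1) − (1)·f(k) = k**2 + 35*k/12 + 29/12.
Degrees (1,0,2) ⇒ d ≤ 1.
Solve for f: f(k) = (4*k + 1)/12 (degree 1 ≤ 1).
Get s_k = R·t_k = -3**k*(4*k + 1)*factorial(k + 1) with R(k) = B(k−1)f(k)/C(k) = (4*k + 1)/(12*k**2 + 35*k + 29).
Δs = -3**k*(12*k**2 + 35*k + 29)*factorial(k + 1), as required.
Σ_(k=2)^n t_k = s_(n+1) − s_(2) = (-3**(n + 1)*(4*n + 5)*factorial(n + 2)) − (-486), i.e. -12*3**n*n*factorial(n + 2) - 15*3**n*factorial(n + 2) + 486.

S(n) = -12*3**n*n*factorial(n + 2) - 15*3**n*factorial(n + 2) + 486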